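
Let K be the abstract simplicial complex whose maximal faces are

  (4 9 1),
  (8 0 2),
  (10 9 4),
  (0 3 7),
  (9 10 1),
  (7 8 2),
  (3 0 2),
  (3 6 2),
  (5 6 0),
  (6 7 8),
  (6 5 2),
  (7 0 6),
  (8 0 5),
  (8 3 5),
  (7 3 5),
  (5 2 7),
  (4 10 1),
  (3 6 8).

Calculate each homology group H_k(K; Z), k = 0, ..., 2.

H_0 = Z^2,  H_1 = Z^2,  H_2 = Z^2.

We work with the vertex ordering 0 < 1 < 2 < 3 < 4 < 5 < 6 < 7 < 8 < 9 < 10. The simplices of K, each written with vertices in increasing order, are:

  0-simplices (11): [0], [1], [2], [3], [4], [5], [6], [7], [8], [9], [10]
  1-simplices (27): (27 of them)
  2-simplices (18): (18 of them)

Hence C_0 ≅ Z^11, C_1 ≅ Z^27, C_2 ≅ Z^18.

∂_1: C_1 → C_0 maps an edge to its endpoints' difference, ∂[p,q] = q − p.
The resulting 11×27 matrix has rank 9, and its Smith normal form has invariant factors (1,1,1,1,1,1,1,1,1).

Boundary ∂_2: C_2 → C_1 maps a triangle to the signed sum of its edges. For instance
  ∂[1,4,10] = [4,10] − [1,10] + [1,4],
  ∂[1,4,9] = [4,9] − [1,9] + [1,4].
The resulting 27×18 matrix has rank 16, and its Smith normal form has invariant factors (1,1,1,1,1,1,1,1,1,1,1,1,1,1,1,1).

Reading off H_k = ker ∂_k / im ∂_{k+1}:

  H_0: rank C_0 − rank ∂_1 = 11 − 9 = 2, and the invariant factors of ∂_1 are all 1, so H_0 = Z^2.
  H_1: rank ker ∂_1 − rank ∂_2 = (27 − 9) − 16 = 2, and the invariant factors of ∂_2 are all 1, so H_1 = Z^2.
  H_2: rank ker ∂_2 − rank ∂_3 = (18 − 16) − 0 = 2, and there is no ∂_3, so H_2 = Z^2.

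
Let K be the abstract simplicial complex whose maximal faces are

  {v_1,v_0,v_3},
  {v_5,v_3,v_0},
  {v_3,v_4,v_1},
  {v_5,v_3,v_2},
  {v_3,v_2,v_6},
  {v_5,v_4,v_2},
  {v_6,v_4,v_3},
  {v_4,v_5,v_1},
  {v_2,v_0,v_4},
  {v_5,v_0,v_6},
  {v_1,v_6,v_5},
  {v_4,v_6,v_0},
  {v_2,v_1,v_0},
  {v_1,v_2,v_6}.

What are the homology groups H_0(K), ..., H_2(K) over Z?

Fix the vertex order v_0 < v_1 < v_2 < v_3 < v_4 < v_5 < v_6 and write every simplex with vertices in increasing order. Then dim K = 2 and the simplices of K are:

  0-simplices (7): [v_0], [v_1], [v_2], [v_3], [v_4], [v_5], [v_6]
  1-simplices (21): (21 of them)
  2-simplices (14): (14 of them)

Hence C_0 ≅ Z^7, C_1 ≅ Z^21, C_2 ≅ Z^14.

Boundary ∂_1: C_1 → C_0 is given by ∂[p,q] = [q] − [p].
As a 7×21 matrix over Z this has rank 6, with invariant factors (1,1,1,1,1,1).

Boundary ∂_2: C_2 → C_1 sends each 2-simplex [p,q,r] to [q,r] − [p,r] + [p,q]. For instance
  ∂[v_0,v_1,v_3] = [v_1,v_3] − [v_0,v_3] + [v_0,v_1],
  ∂[v_1,v_4,v_5] = [v_4,v_5] − [v_1,v_5] + [v_1,v_4].
As a 21×14 matrix over Z this has rank 13, with invariant factors (1,1,1,1,1,1,1,1,1,1,1,1,1).

Reading off H_k = ker ∂_k / im ∂_{k+1}:

  H_0: rank C_0 − rank ∂_1 = 7 − 6 = 1, and the invariant factors of ∂_1 are all 1, so H_0 ≅ Z.
  H_1: rank ker ∂_1 − rank ∂_2 = (21 − 6) − 13 = 2, and the invariant factors of ∂_2 are all 1, so H_1 ≅ Z^2.
  H_2: rank ker ∂_2 − rank ∂_3 = (14 − 13) − 0 = 1, and there is no ∂_3, so H_2 ≅ Z.

H_0 ≅ Z,  H_1 ≅ Z^2,  H_2 ≅ Z.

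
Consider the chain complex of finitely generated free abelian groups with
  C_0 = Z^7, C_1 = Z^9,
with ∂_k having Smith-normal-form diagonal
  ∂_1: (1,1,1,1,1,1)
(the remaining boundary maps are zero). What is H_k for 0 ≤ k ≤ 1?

H_0 = Z,  H_1 = Z^3.

H_0: b_0 = 7 − 0 − 6 = 1; torsion from ∂_1 factors > 1: none. So H_0 = Z.
H_1: b_1 = 9 − 6 − 0 = 3; torsion from ∂_2 factors > 1: none. So H_1 = Z^3.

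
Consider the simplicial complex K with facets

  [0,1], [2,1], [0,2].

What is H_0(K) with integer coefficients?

Take the total order 0 < 1 < 2 on the vertex set. Then K (dimension 1) consists of the simplices:

  0-simplices (3): [0], [1], [2]
  1-simplices (3): [0,1], [0,2], [1,2]

Hence C_0 ≅ Z^3, C_1 ≅ Z^3.

Boundary ∂_1: C_1 → C_0 maps an edge to its endpoints' difference, ∂[p,q] = q − p.
The resulting 3×3 matrix has rank 2, and its Smith normal form has invariant factors (1,1).

From H_k ≅ ker(∂_k) / im(∂_{k+1}) we obtain:

  H_0: rank C_0 − rank ∂_1 = 3 − 2 = 1, and the invariant factors of ∂_1 are all 1, so H_0 = Z.

(K is a triangulation of the circle S^1.)

H_0 = Z.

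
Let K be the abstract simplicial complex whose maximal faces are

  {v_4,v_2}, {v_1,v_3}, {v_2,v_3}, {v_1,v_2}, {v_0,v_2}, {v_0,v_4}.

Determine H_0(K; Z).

Take the total order v_0 < v_1 < v_2 < v_3 < v_4 on the vertex set. Then K (dimension 1) consists of the simplices:

  0-simplices (5): [v_0], [v_1], [v_2], [v_3], [v_4]
  1-simplices (6): [v_0,v_2], [v_0,v_4], [v_1,v_2], [v_1,v_3], [v_2,v_3], [v_2,v_4]

giving chain groups C_0 ≅ Z^5, C_1 ≅ Z^6.

∂_1: C_1 → C_0 sends each edge [p,q] (with p < q) to q − p.
As a 5×6 matrix over Z this has rank 4, with invariant factors (1,1,1,1).

Now H_k = ker ∂_k / im ∂_{k+1}, so:

  H_0: rank C_0 − rank ∂_1 = 5 − 4 = 1, and the invariant factors of ∂_1 are all 1, so H_0 = Z.

H_0 = Z.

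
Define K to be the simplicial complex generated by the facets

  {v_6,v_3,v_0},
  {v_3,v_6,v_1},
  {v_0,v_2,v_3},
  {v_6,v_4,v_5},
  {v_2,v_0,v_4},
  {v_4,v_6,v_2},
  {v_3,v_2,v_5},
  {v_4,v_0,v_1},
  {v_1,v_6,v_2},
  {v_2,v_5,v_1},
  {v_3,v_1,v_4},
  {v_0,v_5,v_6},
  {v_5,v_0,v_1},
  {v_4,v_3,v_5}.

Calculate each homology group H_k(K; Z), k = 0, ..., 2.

H_0 = Z,  H_1 = Z^2,  H_2 = Z.

We work with the vertex ordering v_0 < v_1 < v_2 < v_3 < v_4 < v_5 < v_6. The simplices of K, each written with vertices in increasing order, are:

  0-simplices (7): [v_0], [v_1], [v_2], [v_3], [v_4], [v_5], [v_6]
  1-simplices (21): (21 of them)
  2-simplices (14): (14 of them)

giving chain groups C_0 ≅ Z^7, C_1 ≅ Z^21, C_2 ≅ Z^14.

The boundary map ∂_1: C_1 → C_0 maps an edge to its endpoints' difference, ∂[p,q] = q − p. For instance
  ∂[v_2,v_6] = [v_6] − [v_2].
The 7×21 boundary matrix has rank 6 and Smith normal form diag(1,1,1,1,1,1).

The boundary map ∂_2: C_2 → C_1 acts by ∂[p,q,r] = [q,r] − [p,r] + [p,q]. For instance
  ∂[v_3,v_4,v_5] = [v_4,v_5] − [v_3,v_5] + [v_3,v_4],
  ∂[v_2,v_4,v_6] = [v_4,v_6] − [v_2,v_6] + [v_2,v_4].
The 21×14 boundary matrix has rank 13 and Smith normal form diag(1,1,1,1,1,1,1,1,1,1,1,1,1).

From H_k ≅ ker(∂_k) / im(∂_{k+1}) we obtain:

  H_0: rank C_0 − rank ∂_1 = 7 − 6 = 1, and the invariant factors of ∂_1 are all 1, so H_0 = Z.
  H_1: rank ker ∂_1 − rank ∂_2 = (21 − 6) − 13 = 2, and the invariant factors of ∂_2 are all 1, so H_1 = Z^2.
  H_2: rank ker ∂_2 − rank ∂_3 = (14 − 13) − 0 = 1, and there is no ∂_3, so H_2 = Z.

As a check, the Euler characteristic is 7 − 21 + 14 = 0, which agrees with 1 − 2 + 1 = 0.
(K is a triangulation of the torus T^2.)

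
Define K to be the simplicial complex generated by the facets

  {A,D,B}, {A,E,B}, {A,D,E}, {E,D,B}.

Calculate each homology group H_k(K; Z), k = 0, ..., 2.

Fix the vertex order A < B < D < E and write every simplex with vertices in increasing order. Then dim K = 2 and the simplices of K are:

  0-simplices (4): A, B, D, E
  1-simplices (6): AB, AD, AE, BD, BE, DE
  2-simplices (4): ABD, ABE, ADE, BDE

Hence C_0 ≅ Z^4, C_1 ≅ Z^6, C_2 ≅ Z^4.

The boundary map ∂_1: C_1 → C_0 maps an edge to its endpoints' difference, ∂[p,q] = q − p. For instance
  ∂BE = E − B.
This gives a 4×6 integer matrix of rank 3; reducing to Smith normal form yields diagonal entries (1,1,1).

The boundary map ∂_2: C_2 → C_1 maps a triangle to the signed sum of its edges. For instance
  ∂ABD = BD − AD + AB,
  ∂ADE = DE − AE + AD.
The resulting 6×4 matrix has rank 3, and its Smith normal form has invariant factors (1,1,1).

Computing H_k = (kernel of ∂_k) / (image of ∂_{k+1}):

  H_0: rank C_0 − rank ∂_1 = 4 − 3 = 1, and the invariant factors of ∂_1 are all 1, so H_0 ≅ Z.
  H_1: rank ker ∂_1 − rank ∂_2 = (6 − 3) − 3 = 0, and the invariant factors of ∂_2 are all 1, so H_1 ≅ 0.
  H_2: rank ker ∂_2 − rank ∂_3 = (4 − 3) − 0 = 1, and there is no ∂_3, so H_2 ≅ Z.

(K is a triangulation of the 2-sphere S^2.)

H_0 = Z,  H_1 = 0,  H_2 = Z.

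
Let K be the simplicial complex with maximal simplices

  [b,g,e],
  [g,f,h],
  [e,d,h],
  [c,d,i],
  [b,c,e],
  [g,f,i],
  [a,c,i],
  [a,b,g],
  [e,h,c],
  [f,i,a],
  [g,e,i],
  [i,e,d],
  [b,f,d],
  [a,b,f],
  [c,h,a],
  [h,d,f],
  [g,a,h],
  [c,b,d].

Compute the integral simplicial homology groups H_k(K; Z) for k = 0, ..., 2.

H_0 ≅ Z,  H_1 ≅ Z ⊕ Z/2Z,  H_2 = 0.

Take the total order a < b < c < d < e < f < g < h < i on the vertex set. Then K (dimension 2) consists of the simplices:

  0-simplices (9): a, b, c, d, e, f, g, h, i
  1-simplices (27): ab, ac, af, ag, ah, ai, bc, bd, be, bf, bg, cd, ce, ch, ci, de, df, dh, di, eg, eh, ei, fg, fh, fi, gh, gi
  2-simplices (18): abf, abg, ach, aci, afi, agh, bcd, bce, bdf, beg, cdi, ceh, deh, dei, dfh, egi, fgh, fgi

giving chain groups C_0 ≅ Z^9, C_1 ≅ Z^27, C_2 ≅ Z^18.

The boundary map ∂_1: C_1 → C_0 is given by ∂[p,q] = [q] − [p]. For instance
  ∂fg = g − f.
This gives a 9×27 integer matrix of rank 8; reducing to Smith normal form yields diagonal entries (1,1,1,1,1,1,1,1).

The boundary map ∂_2: C_2 → C_1 maps a triangle to the signed sum of its edges. For instance
  ∂deh = eh − dh + de,
  ∂abf = bf − af + ab.
This gives a 27×18 integer matrix of rank 18; reducing to Smith normal form yields diagonal entries (1,1,1,1,1,1,1,1,1,1,1,1,1,1,1,1,1,2).

Now H_k = ker ∂_k / im ∂_{k+1}, so:

  H_0: rank C_0 − rank ∂_1 = 9 − 8 = 1, and the invariant factors of ∂_1 are all 1, so H_0 = Z.
  H_1: rank ker ∂_1 − rank ∂_2 = (27 − 8) − 18 = 1, and ∂_2 has invariant factor 2 > 1, so H_1 = Z ⊕ Z/2Z.
  H_2: rank ker ∂_2 − rank ∂_3 = (18 − 18) − 0 = 0, and there is no ∂_3, so H_2 = 0.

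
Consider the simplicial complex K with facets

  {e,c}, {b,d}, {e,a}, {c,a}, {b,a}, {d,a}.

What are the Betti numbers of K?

Fix the vertex order a < b < c < d < e and write every simplex with vertices in increasing order. Then dim K = 1 and the simplices of K are:

  0-simplices (5): a, b, c, d, e
  1-simplices (6): ab, ac, ad, ae, bd, ce

so the chain groups are C_0 ≅ Z^5, C_1 ≅ Z^6.

∂_1: C_1 → C_0 sends each edge [p,q] (with p < q) to q − p. For instance
  ∂ae = e − a.
This gives a 5×6 integer matrix of rank 4; reducing to Smith normal form yields diagonal entries (1,1,1,1).

Now H_k = ker ∂_k / im ∂_{k+1}, so:

  H_0: rank C_0 − rank ∂_1 = 5 − 4 = 1, and the invariant factors of ∂_1 are all 1, so H_0 ≅ Z.
  H_1: rank ker ∂_1 − rank ∂_2 = (6 − 4) − 0 = 2, and there is no ∂_2, so H_1 ≅ Z^2.

Hence the Betti numbers are b_0 = 1, b_1 = 2.

b_0 = 1, b_1 = 2.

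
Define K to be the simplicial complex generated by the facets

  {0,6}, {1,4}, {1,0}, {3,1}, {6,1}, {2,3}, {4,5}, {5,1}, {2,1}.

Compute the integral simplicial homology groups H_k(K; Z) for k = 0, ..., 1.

H_0 = Z,  H_1 = Z^3.

We work with the vertex ordering 0 < 1 < 2 < 3 < 4 < 5 < 6. The simplices of K, each written with vertices in increasing order, are:

  0-simplices (7): [0], [1], [2], [3], [4], [5], [6]
  1-simplices (9): [0,1], [0,6], [1,2], [1,3], [1,4], [1,5], [1,6], [2,3], [4,5]

Hence C_0 ≅ Z^7, C_1 ≅ Z^9.

The boundary map ∂_1: C_1 → C_0 sends each edge [p,q] (with p < q) to q − p.
The resulting 7×9 matrix has rank 6, and its Smith normal form has invariant factors (1,1,1,1,1,1).

Now H_k = ker ∂_k / im ∂_{k+1}, so:

  H_0: rank C_0 − rank ∂_1 = 7 − 6 = 1, and the invariant factors of ∂_1 are all 1, so H_0 = Z.
  H_1: rank ker ∂_1 − rank ∂_2 = (9 − 6) − 0 = 3, and there is no ∂_2, so H_1 = Z^3.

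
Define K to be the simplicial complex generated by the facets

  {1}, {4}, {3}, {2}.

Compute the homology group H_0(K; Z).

Order the vertices as 1 < 2 < 3 < 4. Listing each simplex with vertices in this order, K has dimension 0 with simplices:

  0-simplices (4): [1], [2], [3], [4]

Hence C_0 ≅ Z^4.

Reading off H_k = ker ∂_k / im ∂_{k+1}:

  H_0: rank C_0 − rank ∂_1 = 4 − 0 = 4, and there is no ∂_1, so H_0 ≅ Z^4.

H_0 = Z^4.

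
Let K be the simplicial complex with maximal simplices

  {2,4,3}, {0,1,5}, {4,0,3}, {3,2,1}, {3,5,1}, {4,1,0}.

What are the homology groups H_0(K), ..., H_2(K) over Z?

H_0 ≅ Z,  H_1 ≅ Z,  H_2 = 0.

K has 6 vertices, 12 edges, 6 triangles.
rank ∂_0 = 0, rank ∂_1 = 5 ⇒ b_0 = 6 − 0 − 5 = 1; all invariant factors of ∂_1 are 1 so no torsion. So H_0 ≅ Z.
rank ∂_1 = 5, rank ∂_2 = 6 ⇒ b_1 = 12 − 5 − 6 = 1; all invariant factors of ∂_2 are 1 so no torsion. So H_1 ≅ Z.
rank ∂_2 = 6, rank ∂_3 = 0 ⇒ b_2 = 6 − 6 − 0 = 0. So H_2 ≅ 0.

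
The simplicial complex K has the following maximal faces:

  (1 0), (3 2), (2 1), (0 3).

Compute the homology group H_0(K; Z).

H_0 = Z.

Take the total order 0 < 1 < 2 < 3 on the vertex set. Then K (dimension 1) consists of the simplices:

  0-simplices (4): [0], [1], [2], [3]
  1-simplices (4): [0,1], [0,3], [1,2], [2,3]

giving chain groups C_0 ≅ Z^4, C_1 ≅ Z^4.

∂_1: C_1 → C_0 is given by ∂[p,q] = [q] − [p].
This gives a 4×4 integer matrix of rank 3; reducing to Smith normal form yields diagonal entries (1,1,1).

Computing H_k = (kernel of ∂_k) / (image of ∂_{k+1}):

  H_0: rank C_0 − rank ∂_1 = 4 − 3 = 1, and the invariant factors of ∂_1 are all 1, so H_0 ≅ Z.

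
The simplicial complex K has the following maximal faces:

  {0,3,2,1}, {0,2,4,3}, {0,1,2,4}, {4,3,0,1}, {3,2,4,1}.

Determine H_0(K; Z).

Order the vertices as 0 < 1 < 2 < 3 < 4. Listing each simplex with vertices in this order, K has dimension 3 with simplices:

  0-simplices (5): [0], [1], [2], [3], [4]
  1-simplices (10): [0,1], [0,2], [0,3], [0,4], [1,2], [1,3], [1,4], [2,3], [2,4], [3,4]
  2-simplices (10): [0,1,2], [0,1,3], [0,1,4], [0,2,3], [0,2,4], [0,3,4], [1,2,3], [1,2,4], [1,3,4], [2,3,4]
  3-simplices (5): [0,1,2,3], [0,1,2,4], [0,1,3,4], [0,2,3,4], [1,2,3,4]

giving chain groups C_0 ≅ Z^5, C_1 ≅ Z^10, C_2 ≅ Z^10, C_3 ≅ Z^5.

The boundary map ∂_1: C_1 → C_0 maps an edge to its endpoints' difference, ∂[p,q] = q − p. For instance
  ∂[2,4] = [4] − [2].
The resulting 5×10 matrix has rank 4, and its Smith normal form has invariant factors (1,1,1,1).

Boundary ∂_2: C_2 → C_1 maps a triangle to the signed sum of its edges. For instance
  ∂[0,3,4] = [3,4] − [0,4] + [0,3],
  ∂[2,3,4] = [3,4] − [2,4] + [2,3].
The 10×10 boundary matrix has rank 6 and Smith normal form diag(1,1,1,1,1,1).

∂_3: C_3 → C_2 sends each 3-simplex σ to the alternating sum Σ_i (−1)^i (σ with its i-th vertex removed). For instance
  ∂[1,2,3,4] = [2,3,4] − [1,3,4] + [1,2,4] − [1,2,3],
  ∂[0,1,2,4] = [1,2,4] − [0,2,4] + [0,1,4] − [0,1,2].
The 10×5 boundary matrix has rank 4 and Smith normal form diag(1,1,1,1).

Computing H_k = (kernel of ∂_k) / (image of ∂_{k+1}):

  H_0: rank C_0 − rank ∂_1 = 5 − 4 = 1, and the invariant factors of ∂_1 are all 1, so H_0 ≅ Z.

H_0 = Z.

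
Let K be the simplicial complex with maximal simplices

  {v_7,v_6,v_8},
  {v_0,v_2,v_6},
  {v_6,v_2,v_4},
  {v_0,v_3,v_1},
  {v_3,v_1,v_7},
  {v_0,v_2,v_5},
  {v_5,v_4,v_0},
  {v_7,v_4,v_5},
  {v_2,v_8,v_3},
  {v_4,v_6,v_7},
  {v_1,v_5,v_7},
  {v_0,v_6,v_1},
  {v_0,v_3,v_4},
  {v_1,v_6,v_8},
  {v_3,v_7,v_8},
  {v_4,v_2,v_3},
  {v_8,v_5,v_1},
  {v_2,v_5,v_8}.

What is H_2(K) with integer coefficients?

H_2 = 0.

Take the total order v_0 < v_1 < v_2 < v_3 < v_4 < v_5 < v_6 < v_7 < v_8 on the vertex set. Then K (dimension 2) consists of the simplices:

  0-simplices (9): [v_0], [v_1], [v_2], [v_3], [v_4], [v_5], [v_6], [v_7], [v_8]
  1-simplices (27): (27 of them)
  2-simplices (18): (18 of them)

so the chain groups are C_0 ≅ Z^9, C_1 ≅ Z^27, C_2 ≅ Z^18.

Boundary ∂_1: C_1 → C_0 is given by ∂[p,q] = [q] − [p]. For instance
  ∂[v_4,v_7] = [v_7] − [v_4].
The resulting 9×27 matrix has rank 8, and its Smith normal form has invariant factors (1,1,1,1,1,1,1,1).

∂_2: C_2 → C_1 sends each 2-simplex [p,q,r] to [q,r] − [p,r] + [p,q]. For instance
  ∂[v_0,v_2,v_5] = [v_2,v_5] − [v_0,v_5] + [v_0,v_2],
  ∂[v_0,v_1,v_3] = [v_1,v_3] − [v_0,v_3] + [v_0,v_1].
This gives a 27×18 integer matrix of rank 18; reducing to Smith normal form yields diagonal entries (1,1,1,1,1,1,1,1,1,1,1,1,1,1,1,1,1,2).

Reading off H_k = ker ∂_k / im ∂_{k+1}:

  H_2: rank ker ∂_2 − rank ∂_3 = (18 − 18) − 0 = 0, and there is no ∂_3, so H_2 = 0.

(K is a triangulation of the Klein bottle.)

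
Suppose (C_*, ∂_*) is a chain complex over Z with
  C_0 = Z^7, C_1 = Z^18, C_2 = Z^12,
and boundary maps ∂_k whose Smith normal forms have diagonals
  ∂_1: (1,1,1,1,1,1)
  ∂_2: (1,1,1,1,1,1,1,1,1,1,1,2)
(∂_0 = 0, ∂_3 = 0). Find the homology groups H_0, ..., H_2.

H_0 ≅ Z,  H_1 ≅ Z/2Z,  H_2 = 0.

H_0: b_0 = 7 − 0 − 6 = 1; torsion from ∂_1 factors > 1: none. So H_0 ≅ Z.
H_1: b_1 = 18 − 6 − 12 = 0; torsion from ∂_2 factors > 1: [2]. So H_1 ≅ Z/2Z.
H_2: b_2 = 12 − 12 − 0 = 0; torsion from ∂_3 factors > 1: none. So H_2 ≅ 0.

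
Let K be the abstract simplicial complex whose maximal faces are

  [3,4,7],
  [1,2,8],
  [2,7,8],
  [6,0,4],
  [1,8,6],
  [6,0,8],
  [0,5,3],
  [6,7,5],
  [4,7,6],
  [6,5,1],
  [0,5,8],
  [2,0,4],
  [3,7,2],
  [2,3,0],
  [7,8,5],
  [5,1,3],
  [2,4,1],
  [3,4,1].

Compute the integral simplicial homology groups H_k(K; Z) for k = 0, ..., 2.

Order the vertices as 0 < 1 < 2 < 3 < 4 < 5 < 6 < 7 < 8. Listing each simplex with vertices in this order, K has dimension 2 with simplices:

  0-simplices (9): [0], [1], [2], [3], [4], [5], [6], [7], [8]
  1-simplices (27): (27 of them)
  2-simplices (18): [0,2,3], [0,2,4], [0,3,5], [0,4,6], [0,5,8], [0,6,8], [1,2,4], [1,2,8], [1,3,4], [1,3,5], [1,5,6], [1,6,8], [2,3,7], [2,7,8], [3,4,7], [4,6,7], [5,6,7], [5,7,8]

giving chain groups C_0 ≅ Z^9, C_1 ≅ Z^27, C_2 ≅ Z^18.

The boundary map ∂_1: C_1 → C_0 is given by ∂[p,q] = [q] − [p]. For instance
  ∂[5,6] = [6] − [5].
This gives a 9×27 integer matrix of rank 8; reducing to Smith normal form yields diagonal entries (1,1,1,1,1,1,1,1).

Boundary ∂_2: C_2 → C_1 maps a triangle to the signed sum of its edges. For instance
  ∂[4,6,7] = [6,7] − [4,7] + [4,6],
  ∂[1,3,4] = [3,4] − [1,4] + [1,3].
The 27×18 boundary matrix has rank 18 and Smith normal form diag(1,1,1,1,1,1,1,1,1,1,1,1,1,1,1,1,1,2).

Computing H_k = (kernel of ∂_k) / (image of ∂_{k+1}):

  H_0: rank C_0 − rank ∂_1 = 9 − 8 = 1, and the invariant factors of ∂_1 are all 1, so H_0 ≅ Z.
  H_1: rank ker ∂_1 − rank ∂_2 = (27 − 8) − 18 = 1, and ∂_2 has invariant factor 2 > 1, so H_1 ≅ Z ⊕ Z/2Z.
  H_2: rank ker ∂_2 − rank ∂_3 = (18 − 18) − 0 = 0, and there is no ∂_3, so H_2 ≅ 0.

As a check, the Euler characteristic is 9 − 27 + 18 = 0, which agrees with 1 − 1 + 0 = 0.
(K is a triangulation of the Klein bottle.)

H_0 ≅ Z,  H_1 ≅ Z ⊕ Z/2Z,  H_2 = 0.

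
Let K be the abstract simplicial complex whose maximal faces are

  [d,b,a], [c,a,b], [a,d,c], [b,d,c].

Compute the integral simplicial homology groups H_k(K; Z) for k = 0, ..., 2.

K has 4 vertices, 6 edges, 4 triangles.
rank ∂_0 = 0, rank ∂_1 = 3 ⇒ b_0 = 4 − 0 − 3 = 1; all invariant factors of ∂_1 are 1 so no torsion. So H_0 = Z.
rank ∂_1 = 3, rank ∂_2 = 3 ⇒ b_1 = 6 − 3 − 3 = 0; all invariant factors of ∂_2 are 1 so no torsion. So H_1 = 0.
rank ∂_2 = 3, rank ∂_3 = 0 ⇒ b_2 = 4 − 3 − 0 = 1. So H_2 = Z.

H_0 ≅ Z,  H_1 = 0,  H_2 ≅ Z.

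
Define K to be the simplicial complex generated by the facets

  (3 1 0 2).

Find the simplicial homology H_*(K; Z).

Take the total order 0 < 1 < 2 < 3 on the vertex set. Then K (dimension 3) consists of the simplices:

  0-simplices (4): [0], [1], [2], [3]
  1-simplices (6): [0,1], [0,2], [0,3], [1,2], [1,3], [2,3]
  2-simplices (4): [0,1,2], [0,1,3], [0,2,3], [1,2,3]
  3-simplices (1): [0,1,2,3]

Hence C_0 ≅ Z^4, C_1 ≅ Z^6, C_2 ≅ Z^4, C_3 ≅ Z^1.

The boundary map ∂_1: C_1 → C_0 sends each edge [p,q] (with p < q) to q − p. For instance
  ∂[0,1] = [1] − [0].
This gives a 4×6 integer matrix of rank 3; reducing to Smith normal form yields diagonal entries (1,1,1).

Boundary ∂_2: C_2 → C_1 sends each 2-simplex [p,q,r] to [q,r] − [p,r] + [p,q]. For instance
  ∂[0,1,2] = [1,2] − [0,2] + [0,1],
  ∂[0,2,3] = [2,3] − [0,3] + [0,2].
The resulting 6×4 matrix has rank 3, and its Smith normal form has invariant factors (1,1,1).

Boundary ∂_3: C_3 → C_2 sends each 3-simplex σ to the alternating sum Σ_i (−1)^i (σ with its i-th vertex removed). For instance
  ∂[0,1,2,3] = [1,2,3] − [0,2,3] + [0,1,3] − [0,1,2].
As a 4×1 matrix over Z this has rank 1, with invariant factors (1).

From H_k ≅ ker(∂_k) / im(∂_{k+1}) we obtain:

  H_0: rank C_0 − rank ∂_1 = 4 − 3 = 1, and the invariant factors of ∂_1 are all 1, so H_0 = Z.
  H_1: rank ker ∂_1 − rank ∂_2 = (6 − 3) − 3 = 0, and the invariant factors of ∂_2 are all 1, so H_1 = 0.
  H_2: rank ker ∂_2 − rank ∂_3 = (4 − 3) − 1 = 0, and the invariant factors of ∂_3 are all 1, so H_2 = 0.
  H_3: rank ker ∂_3 − rank ∂_4 = (1 − 1) − 0 = 0, and there is no ∂_4, so H_3 = 0.

As a check, the Euler characteristic is 4 − 6 + 4 − 1 = 1, which agrees with 1 − 0 + 0 − 0 = 1.
(K is a triangulation of the 3-simplex.)

H_0 ≅ Z,  H_1 = 0,  H_2 = 0,  H_3 = 0.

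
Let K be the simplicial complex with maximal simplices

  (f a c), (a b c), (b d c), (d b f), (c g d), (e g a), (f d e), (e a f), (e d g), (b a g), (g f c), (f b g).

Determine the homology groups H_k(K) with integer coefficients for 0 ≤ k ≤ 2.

Order the vertices as a < b < c < d < e < f < g. Listing each simplex with vertices in this order, K has dimension 2 with simplices:

  0-simplices (7): a, b, c, d, e, f, g
  1-simplices (18): ab, ac, ae, af, ag, bc, bd, bf, bg, cd, cf, cg, de, df, dg, ef, eg, fg
  2-simplices (12): abc, abg, acf, aef, aeg, bcd, bdf, bfg, cdg, cfg, def, deg

so the chain groups are C_0 ≅ Z^7, C_1 ≅ Z^18, C_2 ≅ Z^12.

∂_1: C_1 → C_0 is given by ∂[p,q] = [q] − [p]. For instance
  ∂bc = c − b.
The 7×18 boundary matrix has rank 6 and Smith normal form diag(1,1,1,1,1,1).

∂_2: C_2 → C_1 maps a triangle to the signed sum of its edges. For instance
  ∂bcd = cd − bd + bc,
  ∂aeg = eg − ag + ae.
As a 18×12 matrix over Z this has rank 12, with invariant factors (1,1,1,1,1,1,1,1,1,1,1,2).

From H_k ≅ ker(∂_k) / im(∂_{k+1}) we obtain:

  H_0: rank C_0 − rank ∂_1 = 7 − 6 = 1, and the invariant factors of ∂_1 are all 1, so H_0 ≅ Z.
  H_1: rank ker ∂_1 − rank ∂_2 = (18 − 6) − 12 = 0, and ∂_2 has invariant factor 2 > 1, so H_1 ≅ Z/2.
  H_2: rank ker ∂_2 − rank ∂_3 = (12 − 12) − 0 = 0, and there is no ∂_3, so H_2 ≅ 0.

As a check, the Euler characteristic is 7 − 18 + 12 = 1, which agrees with 1 − 0 + 0 = 1.

H_0 ≅ Z,  H_1 ≅ Z/2,  H_2 = 0.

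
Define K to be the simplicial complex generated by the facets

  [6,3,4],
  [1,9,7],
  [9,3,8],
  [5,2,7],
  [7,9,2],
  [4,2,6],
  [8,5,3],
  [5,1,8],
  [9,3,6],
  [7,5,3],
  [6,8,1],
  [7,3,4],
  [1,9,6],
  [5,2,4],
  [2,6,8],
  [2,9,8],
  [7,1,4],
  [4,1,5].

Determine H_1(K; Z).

We work with the vertex ordering 1 < 2 < 3 < 4 < 5 < 6 < 7 < 8 < 9. The simplices of K, each written with vertices in increasing order, are:

  0-simplices (9): [1], [2], [3], [4], [5], [6], [7], [8], [9]
  1-simplices (27): (27 of them)
  2-simplices (18): [1,4,5], [1,4,7], [1,5,8], [1,6,8], [1,6,9], [1,7,9], [2,4,5], [2,4,6], [2,5,7], [2,6,8], [2,7,9], [2,8,9], [3,4,6], [3,4,7], [3,5,7], [3,5,8], [3,6,9], [3,8,9]

Hence C_0 ≅ Z^9, C_1 ≅ Z^27, C_2 ≅ Z^18.

The boundary map ∂_1: C_1 → C_0 is given by ∂[p,q] = [q] − [p].
As a 9×27 matrix over Z this has rank 8, with invariant factors (1,1,1,1,1,1,1,1).

Boundary ∂_2: C_2 → C_1 acts by ∂[p,q,r] = [q,r] − [p,r] + [p,q]. For instance
  ∂[2,6,8] = [6,8] − [2,8] + [2,6],
  ∂[2,4,5] = [4,5] − [2,5] + [2,4].
The 27×18 boundary matrix has rank 18 and Smith normal form diag(1,1,1,1,1,1,1,1,1,1,1,1,1,1,1,1,1,2).

Computing H_k = (kernel of ∂_k) / (image of ∂_{k+1}):

  H_1: rank ker ∂_1 − rank ∂_2 = (27 − 8) − 18 = 1, and ∂_2 has invariant factor 2 > 1, so H_1 = Z ⊕ Z_2.

(K is a triangulation of the Klein bottle.)

H_1 ≅ Z ⊕ Z_2.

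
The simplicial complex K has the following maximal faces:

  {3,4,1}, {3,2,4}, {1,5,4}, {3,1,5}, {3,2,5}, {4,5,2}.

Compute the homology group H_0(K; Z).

H_0 = Z.

K has 5 vertices, 9 edges, 6 triangles.
rank ∂_0 = 0, rank ∂_1 = 4 ⇒ b_0 = 5 − 0 − 4 = 1; all invariant factors of ∂_1 are 1 so no torsion. So H_0 = Z.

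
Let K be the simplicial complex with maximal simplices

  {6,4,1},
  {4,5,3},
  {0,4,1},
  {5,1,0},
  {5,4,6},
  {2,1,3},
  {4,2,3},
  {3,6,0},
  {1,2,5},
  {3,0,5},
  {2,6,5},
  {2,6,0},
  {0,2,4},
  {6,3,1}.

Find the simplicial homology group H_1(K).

Fix the vertex order 0 < 1 < 2 < 3 < 4 < 5 < 6 and write every simplex with vertices in increasing order. Then dim K = 2 and the simplices of K are:

  0-simplices (7): [0], [1], [2], [3], [4], [5], [6]
  1-simplices (21): [0,1], [0,2], [0,3], [0,4], [0,5], [0,6], [1,2], [1,3], [1,4], [1,5], [1,6], [2,3], [2,4], [2,5], [2,6], [3,4], [3,5], [3,6], [4,5], [4,6], [5,6]
  2-simplices (14): [0,1,4], [0,1,5], [0,2,4], [0,2,6], [0,3,5], [0,3,6], [1,2,3], [1,2,5], [1,3,6], [1,4,6], [2,3,4], [2,5,6], [3,4,5], [4,5,6]

Hence C_0 ≅ Z^7, C_1 ≅ Z^21, C_2 ≅ Z^14.

The boundary map ∂_1: C_1 → C_0 maps an edge to its endpoints' difference, ∂[p,q] = q − p. For instance
  ∂[3,4] = [4] − [3].
The 7×21 boundary matrix has rank 6 and Smith normal form diag(1,1,1,1,1,1).

Boundary ∂_2: C_2 → C_1 sends each 2-simplex [p,q,r] to [q,r] − [p,r] + [p,q]. For instance
  ∂[2,5,6] = [5,6] − [2,6] + [2,5],
  ∂[1,3,6] = [3,6] − [1,6] + [1,3].
The resulting 21×14 matrix has rank 13, and its Smith normal form has invariant factors (1,1,1,1,1,1,1,1,1,1,1,1,1).

Computing H_k = (kernel of ∂_k) / (image of ∂_{k+1}):

  H_1: rank ker ∂_1 − rank ∂_2 = (21 − 6) − 13 = 2, and the invariant factors of ∂_2 are all 1, so H_1 = Z^2.

H_1 ≅ Z^2.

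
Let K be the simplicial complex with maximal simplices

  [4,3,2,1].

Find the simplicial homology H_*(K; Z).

Order the vertices as 1 < 2 < 3 < 4. Listing each simplex with vertices in this order, K has dimension 3 with simplices:

  0-simplices (4): [1], [2], [3], [4]
  1-simplices (6): [1,2], [1,3], [1,4], [2,3], [2,4], [3,4]
  2-simplices (4): [1,2,3], [1,2,4], [1,3,4], [2,3,4]
  3-simplices (1): [1,2,3,4]

Hence C_0 ≅ Z^4, C_1 ≅ Z^6, C_2 ≅ Z^4, C_3 ≅ Z^1.

Boundary ∂_1: C_1 → C_0 is given by ∂[p,q] = [q] − [p]. For instance
  ∂[2,3] = [3] − [2].
The 4×6 boundary matrix has rank 3 and Smith normal form diag(1,1,1).

∂_2: C_2 → C_1 maps a triangle to the signed sum of its edges. For instance
  ∂[1,2,3] = [2,3] − [1,3] + [1,2],
  ∂[1,2,4] = [2,4] − [1,4] + [1,2].
This gives a 6×4 integer matrix of rank 3; reducing to Smith normal form yields diagonal entries (1,1,1).

The boundary map ∂_3: C_3 → C_2 sends each 3-simplex σ to the alternating sum Σ_i (−1)^i (σ with its i-th vertex removed). For instance
  ∂[1,2,3,4] = [2,3,4] − [1,3,4] + [1,2,4] − [1,2,3].
The 4×1 boundary matrix has rank 1 and Smith normal form diag(1).

Computing H_k = (kernel of ∂_k) / (image of ∂_{k+1}):

  H_0: rank C_0 − rank ∂_1 = 4 − 3 = 1, and the invariant factors of ∂_1 are all 1, so H_0 ≅ Z.
  H_1: rank ker ∂_1 − rank ∂_2 = (6 − 3) − 3 = 0, and the invariant factors of ∂_2 are all 1, so H_1 ≅ 0.
  H_2: rank ker ∂_2 − rank ∂_3 = (4 − 3) − 1 = 0, and the invariant factors of ∂_3 are all 1, so H_2 ≅ 0.
  H_3: rank ker ∂_3 − rank ∂_4 = (1 − 1) − 0 = 0, and there is no ∂_4, so H_3 ≅ 0.

H_0 ≅ Z,  H_1 = 0,  H_2 = 0,  H_3 = 0.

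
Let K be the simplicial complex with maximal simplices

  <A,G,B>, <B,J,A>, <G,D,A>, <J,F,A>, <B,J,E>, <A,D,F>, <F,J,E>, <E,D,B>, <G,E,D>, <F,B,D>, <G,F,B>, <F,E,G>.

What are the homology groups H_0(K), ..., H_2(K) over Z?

Take the total order A < B < D < E < F < G < J on the vertex set. Then K (dimension 2) consists of the simplices:

  0-simplices (7): A, B, D, E, F, G, J
  1-simplices (18): AB, AD, AF, AG, AJ, BD, BE, BF, BG, BJ, DE, DF, DG, EF, EG, EJ, FG, FJ
  2-simplices (12): ABG, ABJ, ADF, ADG, AFJ, BDE, BDF, BEJ, BFG, DEG, EFG, EFJ

so the chain groups are C_0 ≅ Z^7, C_1 ≅ Z^18, C_2 ≅ Z^12.

Boundary ∂_1: C_1 → C_0 sends each edge [p,q] (with p < q) to q − p.
The resulting 7×18 matrix has rank 6, and its Smith normal form has invariant factors (1,1,1,1,1,1).

∂_2: C_2 → C_1 sends each 2-simplex [p,q,r] to [q,r] − [p,r] + [p,q]. For instance
  ∂BDF = DF − BF + BD,
  ∂BDE = DE − BE + BD.
The resulting 18×12 matrix has rank 12, and its Smith normal form has invariant factors (1,1,1,1,1,1,1,1,1,1,1,2).

From H_k ≅ ker(∂_k) / im(∂_{k+1}) we obtain:

  H_0: rank C_0 − rank ∂_1 = 7 − 6 = 1, and the invariant factors of ∂_1 are all 1, so H_0 ≅ Z.
  H_1: rank ker ∂_1 − rank ∂_2 = (18 − 6) − 12 = 0, and ∂_2 has invariant factor 2 > 1, so H_1 ≅ Z/2.
  H_2: rank ker ∂_2 − rank ∂_3 = (12 − 12) − 0 = 0, and there is no ∂_3, so H_2 ≅ 0.

H_0 = Z,  H_1 = Z/2,  H_2 = 0.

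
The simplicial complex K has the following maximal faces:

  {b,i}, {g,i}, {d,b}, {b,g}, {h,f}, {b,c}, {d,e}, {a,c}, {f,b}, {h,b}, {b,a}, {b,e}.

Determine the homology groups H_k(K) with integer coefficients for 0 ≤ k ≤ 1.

Take the total order a < b < c < d < e < f < g < h < i on the vertex set. Then K (dimension 1) consists of the simplices:

  0-simplices (9): a, b, c, d, e, f, g, h, i
  1-simplices (12): ab, ac, bc, bd, be, bf, bg, bh, bi, de, fh, gi

so the chain groups are C_0 ≅ Z^9, C_1 ≅ Z^12.

Boundary ∂_1: C_1 → C_0 is given by ∂[p,q] = [q] − [p].
The resulting 9×12 matrix has rank 8, and its Smith normal form has invariant factors (1,1,1,1,1,1,1,1).

Now H_k = ker ∂_k / im ∂_{k+1}, so:

  H_0: rank C_0 − rank ∂_1 = 9 − 8 = 1, and the invariant factors of ∂_1 are all 1, so H_0 ≅ Z.
  H_1: rank ker ∂_1 − rank ∂_2 = (12 − 8) − 0 = 4, and there is no ∂_2, so H_1 ≅ Z^4.

H_0 = Z,  H_1 = Z^4.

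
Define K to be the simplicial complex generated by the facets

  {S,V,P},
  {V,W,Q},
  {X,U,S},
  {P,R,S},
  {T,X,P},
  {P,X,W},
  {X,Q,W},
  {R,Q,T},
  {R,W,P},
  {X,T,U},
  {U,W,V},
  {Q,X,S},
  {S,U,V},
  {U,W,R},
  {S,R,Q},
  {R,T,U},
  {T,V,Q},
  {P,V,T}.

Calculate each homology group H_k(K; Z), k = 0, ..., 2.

H_0 = Z,  H_1 = Z^2,  H_2 = Z.

Fix the vertex order P < Q < R < S < T < U < V < W < X and write every simplex with vertices in increasing order. Then dim K = 2 and the simplices of K are:

  0-simplices (9): P, Q, R, S, T, U, V, W, X
  1-simplices (27): PR, PS, PT, PV, PW, PX, QR, QS, QT, QV, QW, QX, RS, RT, RU, RW, SU, SV, SX, TU, TV, TX, UV, UW, UX, VW, WX
  2-simplices (18): PRS, PRW, PSV, PTV, PTX, PWX, QRS, QRT, QSX, QTV, QVW, QWX, RTU, RUW, SUV, SUX, TUX, UVW

so the chain groups are C_0 ≅ Z^9, C_1 ≅ Z^27, C_2 ≅ Z^18.

The boundary map ∂_1: C_1 → C_0 maps an edge to its endpoints' difference, ∂[p,q] = q − p.
The 9×27 boundary matrix has rank 8 and Smith normal form diag(1,1,1,1,1,1,1,1).

The boundary map ∂_2: C_2 → C_1 sends each 2-simplex [p,q,r] to [q,r] − [p,r] + [p,q]. For instance
  ∂UVW = VW − UW + UV,
  ∂PWX = WX − PX + PW.
This gives a 27×18 integer matrix of rank 17; reducing to Smith normal form yields diagonal entries (1,1,1,1,1,1,1,1,1,1,1,1,1,1,1,1,1).

From H_k ≅ ker(∂_k) / im(∂_{k+1}) we obtain:

  H_0: rank C_0 − rank ∂_1 = 9 − 8 = 1, and the invariant factors of ∂_1 are all 1, so H_0 = Z.
  H_1: rank ker ∂_1 − rank ∂_2 = (27 − 8) − 17 = 2, and the invariant factors of ∂_2 are all 1, so H_1 = Z^2.
  H_2: rank ker ∂_2 − rank ∂_3 = (18 − 17) − 0 = 1, and there is no ∂_3, so H_2 = Z.

As a check, the Euler characteristic is 9 − 27 + 18 = 0, which agrees with 1 − 2 + 1 = 0.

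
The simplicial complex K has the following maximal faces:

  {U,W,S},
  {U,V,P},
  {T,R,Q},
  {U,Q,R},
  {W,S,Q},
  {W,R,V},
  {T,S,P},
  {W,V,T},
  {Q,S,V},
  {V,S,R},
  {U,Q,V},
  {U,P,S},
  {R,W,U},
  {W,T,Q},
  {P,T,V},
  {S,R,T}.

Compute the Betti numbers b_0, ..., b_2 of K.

b_0 = 1, b_1 = 2, b_2 = 1.

Order the vertices as P < Q < R < S < T < U < V < W. Listing each simplex with vertices in this order, K has dimension 2 with simplices:

  0-simplices (8): P, Q, R, S, T, U, V, W
  1-simplices (24): PS, PT, PU, PV, QR, QS, QT, QU, QV, QW, RS, RT, RU, RV, RW, ST, SU, SV, SW, TV, TW, UV, UW, VW
  2-simplices (16): PST, PSU, PTV, PUV, QRT, QRU, QSV, QSW, QTW, QUV, RST, RSV, RUW, RVW, SUW, TVW

giving chain groups C_0 ≅ Z^8, C_1 ≅ Z^24, C_2 ≅ Z^16.

The boundary map ∂_1: C_1 → C_0 maps an edge to its endpoints' difference, ∂[p,q] = q − p. For instance
  ∂VW = W − V.
The resulting 8×24 matrix has rank 7, and its Smith normal form has invariant factors (1,1,1,1,1,1,1).

∂_2: C_2 → C_1 sends each 2-simplex [p,q,r] to [q,r] − [p,r] + [p,q]. For instance
  ∂RVW = VW − RW + RV,
  ∂PUV = UV − PV + PU.
The 24×16 boundary matrix has rank 15 and Smith normal form diag(1,1,1,1,1,1,1,1,1,1,1,1,1,1,1).

Now H_k = ker ∂_k / im ∂_{k+1}, so:

  H_0: rank C_0 − rank ∂_1 = 8 − 7 = 1, and the invariant factors of ∂_1 are all 1, so H_0 = Z.
  H_1: rank ker ∂_1 − rank ∂_2 = (24 − 7) − 15 = 2, and the invariant factors of ∂_2 are all 1, so H_1 = Z^2.
  H_2: rank ker ∂_2 − rank ∂_3 = (16 − 15) − 0 = 1, and there is no ∂_3, so H_2 = Z.

As a check, the Euler characteristic is 8 − 24 + 16 = 0, which agrees with 1 − 2 + 1 = 0.

Hence the Betti numbers are b_0 = 1, b_1 = 2, b_2 = 1.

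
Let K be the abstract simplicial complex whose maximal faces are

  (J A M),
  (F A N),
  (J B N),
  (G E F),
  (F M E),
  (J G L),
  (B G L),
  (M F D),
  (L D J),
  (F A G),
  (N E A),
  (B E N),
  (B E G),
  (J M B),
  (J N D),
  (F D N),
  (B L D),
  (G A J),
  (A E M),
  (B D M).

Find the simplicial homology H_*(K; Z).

K has 10 vertices, 30 edges, 20 triangles.
rank ∂_0 = 0, rank ∂_1 = 9 ⇒ b_0 = 10 − 0 − 9 = 1; all invariant factors of ∂_1 are 1 so no torsion. So H_0 = Z.
rank ∂_1 = 9, rank ∂_2 = 20 ⇒ b_1 = 30 − 9 − 20 = 1; ∂_2 has invariant factor(s) [2] giving torsion. So H_1 = Z ⊕ Z/2Z.
rank ∂_2 = 20, rank ∂_3 = 0 ⇒ b_2 = 20 − 20 − 0 = 0. So H_2 = 0.

H_0 ≅ Z,  H_1 ≅ Z ⊕ Z/2Z,  H_2 = 0.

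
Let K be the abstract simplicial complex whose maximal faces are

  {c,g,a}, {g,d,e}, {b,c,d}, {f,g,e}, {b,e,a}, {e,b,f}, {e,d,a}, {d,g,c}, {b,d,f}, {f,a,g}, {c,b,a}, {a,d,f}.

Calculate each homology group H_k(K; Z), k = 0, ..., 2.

H_0 = Z,  H_1 = Z/2,  H_2 = 0.

We work with the vertex ordering a < b < c < d < e < f < g. The simplices of K, each written with vertices in increasing order, are:

  0-simplices (7): a, b, c, d, e, f, g
  1-simplices (18): ab, ac, ad, ae, af, ag, bc, bd, be, bf, cd, cg, de, df, dg, ef, eg, fg
  2-simplices (12): abc, abe, acg, ade, adf, afg, bcd, bdf, bef, cdg, deg, efg

so the chain groups are C_0 ≅ Z^7, C_1 ≅ Z^18, C_2 ≅ Z^12.

The boundary map ∂_1: C_1 → C_0 sends each edge [p,q] (with p < q) to q − p. For instance
  ∂ag = g − a.
The 7×18 boundary matrix has rank 6 and Smith normal form diag(1,1,1,1,1,1).

The boundary map ∂_2: C_2 → C_1 acts by ∂[p,q,r] = [q,r] − [p,r] + [p,q]. For instance
  ∂bdf = df − bf + bd,
  ∂cdg = dg − cg + cd.
As a 18×12 matrix over Z this has rank 12, with invariant factors (1,1,1,1,1,1,1,1,1,1,1,2).

Reading off H_k = ker ∂_k / im ∂_{k+1}:

  H_0: rank C_0 − rank ∂_1 = 7 − 6 = 1, and the invariant factors of ∂_1 are all 1, so H_0 ≅ Z.
  H_1: rank ker ∂_1 − rank ∂_2 = (18 − 6) − 12 = 0, and ∂_2 has invariant factor 2 > 1, so H_1 ≅ Z/2.
  H_2: rank ker ∂_2 − rank ∂_3 = (12 − 12) − 0 = 0, and there is no ∂_3, so H_2 ≅ 0.

(K is a triangulation of the real projective plane RP^2.)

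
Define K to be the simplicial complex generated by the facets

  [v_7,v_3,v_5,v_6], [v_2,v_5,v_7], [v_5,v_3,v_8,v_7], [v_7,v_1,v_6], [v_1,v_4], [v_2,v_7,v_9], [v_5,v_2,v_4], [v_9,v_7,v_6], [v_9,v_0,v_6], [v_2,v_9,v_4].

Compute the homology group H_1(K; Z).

H_1 = Z.

Take the total order v_0 < v_1 < v_2 < v_3 < v_4 < v_5 < v_6 < v_7 < v_8 < v_9 on the vertex set. Then K (dimension 3) consists of the simplices:

  0-simplices (10): [v_0], [v_1], [v_2], [v_3], [v_4], [v_5], [v_6], [v_7], [v_8], [v_9]
  1-simplices (22): (22 of them)
  2-simplices (14): (14 of them)
  3-simplices (2): [v_3,v_5,v_6,v_7], [v_3,v_5,v_7,v_8]

giving chain groups C_0 ≅ Z^10, C_1 ≅ Z^22, C_2 ≅ Z^14, C_3 ≅ Z^2.

Boundary ∂_1: C_1 → C_0 sends each edge [p,q] (with p < q) to q − p. For instance
  ∂[v_4,v_5] = [v_5] − [v_4].
This gives a 10×22 integer matrix of rank 9; reducing to Smith normal form yields diagonal entries (1,1,1,1,1,1,1,1,1).

The boundary map ∂_2: C_2 → C_1 maps a triangle to the signed sum of its edges. For instance
  ∂[v_3,v_5,v_7] = [v_5,v_7] − [v_3,v_7] + [v_3,v_5],
  ∂[v_2,v_7,v_9] = [v_7,v_9] − [v_2,v_9] + [v_2,v_7].
This gives a 22×14 integer matrix of rank 12; reducing to Smith normal form yields diagonal entries (1,1,1,1,1,1,1,1,1,1,1,1).

∂_3: C_3 → C_2 sends each 3-simplex σ to the alternating sum Σ_i (−1)^i (σ with its i-th vertex removed). For instance
  ∂[v_3,v_5,v_6,v_7] = [v_5,v_6,v_7] − [v_3,v_6,v_7] + [v_3,v_5,v_7] − [v_3,v_5,v_6],
  ∂[v_3,v_5,v_7,v_8] = [v_5,v_7,v_8] − [v_3,v_7,v_8] + [v_3,v_5,v_8] − [v_3,v_5,v_7].
As a 14×2 matrix over Z this has rank 2, with invariant factors (1,1).

Reading off H_k = ker ∂_k / im ∂_{k+1}:

  H_1: rank ker ∂_1 − rank ∂_2 = (22 − 9) − 12 = 1, and the invariant factors of ∂_2 are all 1, so H_1 ≅ Z.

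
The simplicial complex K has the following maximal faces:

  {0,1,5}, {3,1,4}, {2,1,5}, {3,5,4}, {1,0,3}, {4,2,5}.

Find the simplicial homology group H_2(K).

H_2 = 0.

Order the vertices as 0 < 1 < 2 < 3 < 4 < 5. Listing each simplex with vertices in this order, K has dimension 2 with simplices:

  0-simplices (6): [0], [1], [2], [3], [4], [5]
  1-simplices (12): [0,1], [0,3], [0,5], [1,2], [1,3], [1,4], [1,5], [2,4], [2,5], [3,4], [3,5], [4,5]
  2-simplices (6): [0,1,3], [0,1,5], [1,2,5], [1,3,4], [2,4,5], [3,4,5]

so the chain groups are C_0 ≅ Z^6, C_1 ≅ Z^12, C_2 ≅ Z^6.

The boundary map ∂_1: C_1 → C_0 maps an edge to its endpoints' difference, ∂[p,q] = q − p. For instance
  ∂[2,4] = [4] − [2].
The resulting 6×12 matrix has rank 5, and its Smith normal form has invariant factors (1,1,1,1,1).

Boundary ∂_2: C_2 → C_1 sends each 2-simplex [p,q,r] to [q,r] − [p,r] + [p,q]. For instance
  ∂[1,2,5] = [2,5] − [1,5] + [1,2],
  ∂[1,3,4] = [3,4] − [1,4] + [1,3].
This gives a 12×6 integer matrix of rank 6; reducing to Smith normal form yields diagonal entries (1,1,1,1,1,1).

Reading off H_k = ker ∂_k / im ∂_{k+1}:

  H_2: rank ker ∂_2 − rank ∂_3 = (6 − 6) − 0 = 0, and there is no ∂_3, so H_2 = 0.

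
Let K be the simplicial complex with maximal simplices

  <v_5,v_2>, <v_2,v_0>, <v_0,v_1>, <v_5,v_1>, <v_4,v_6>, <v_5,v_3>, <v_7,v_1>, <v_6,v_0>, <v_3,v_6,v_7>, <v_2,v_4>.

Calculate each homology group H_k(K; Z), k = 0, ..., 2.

We work with the vertex ordering v_0 < v_1 < v_2 < v_3 < v_4 < v_5 < v_6 < v_7. The simplices of K, each written with vertices in increasing order, are:

  0-simplices (8): [v_0], [v_1], [v_2], [v_3], [v_4], [v_5], [v_6], [v_7]
  1-simplices (12): [v_0,v_1], [v_0,v_2], [v_0,v_6], [v_1,v_5], [v_1,v_7], [v_2,v_4], [v_2,v_5], [v_3,v_5], [v_3,v_6], [v_3,v_7], [v_4,v_6], [v_6,v_7]
  2-simplices (1): [v_3,v_6,v_7]

Hence C_0 ≅ Z^8, C_1 ≅ Z^12, C_2 ≅ Z^1.

The boundary map ∂_1: C_1 → C_0 is given by ∂[p,q] = [q] − [p]. For instance
  ∂[v_0,v_6] = [v_6] − [v_0].
The 8×12 boundary matrix has rank 7 and Smith normal form diag(1,1,1,1,1,1,1).

The boundary map ∂_2: C_2 → C_1 acts by ∂[p,q,r] = [q,r] − [p,r] + [p,q]. For instance
  ∂[v_3,v_6,v_7] = [v_6,v_7] − [v_3,v_7] + [v_3,v_6].
The 12×1 boundary matrix has rank 1 and Smith normal form diag(1).

Reading off H_k = ker ∂_k / im ∂_{k+1}:

  H_0: rank C_0 − rank ∂_1 = 8 − 7 = 1, and the invariant factors of ∂_1 are all 1, so H_0 ≅ Z.
  H_1: rank ker ∂_1 − rank ∂_2 = (12 − 7) − 1 = 4, and the invariant factors of ∂_2 are all 1, so H_1 ≅ Z^4.
  H_2: rank ker ∂_2 − rank ∂_3 = (1 − 1) − 0 = 0, and there is no ∂_3, so H_2 ≅ 0.

H_0 = Z,  H_1 = Z^4,  H_2 = 0.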